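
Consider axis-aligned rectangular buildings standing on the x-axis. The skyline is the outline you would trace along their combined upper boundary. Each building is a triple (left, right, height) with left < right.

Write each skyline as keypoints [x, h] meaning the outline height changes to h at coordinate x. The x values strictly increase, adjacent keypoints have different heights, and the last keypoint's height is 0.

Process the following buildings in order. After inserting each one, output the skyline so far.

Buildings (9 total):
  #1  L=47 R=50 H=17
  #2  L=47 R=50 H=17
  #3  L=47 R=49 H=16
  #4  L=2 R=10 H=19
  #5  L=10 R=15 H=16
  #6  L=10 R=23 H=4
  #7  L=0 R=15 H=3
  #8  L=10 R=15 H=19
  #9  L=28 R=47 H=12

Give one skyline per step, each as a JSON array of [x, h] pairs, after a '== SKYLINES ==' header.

== SKYLINES ==
[[47,17],[50,0]]
[[47,17],[50,0]]
[[47,17],[50,0]]
[[2,19],[10,0],[47,17],[50,0]]
[[2,19],[10,16],[15,0],[47,17],[50,0]]
[[2,19],[10,16],[15,4],[23,0],[47,17],[50,0]]
[[0,3],[2,19],[10,16],[15,4],[23,0],[47,17],[50,0]]
[[0,3],[2,19],[15,4],[23,0],[47,17],[50,0]]
[[0,3],[2,19],[15,4],[23,0],[28,12],[47,17],[50,0]]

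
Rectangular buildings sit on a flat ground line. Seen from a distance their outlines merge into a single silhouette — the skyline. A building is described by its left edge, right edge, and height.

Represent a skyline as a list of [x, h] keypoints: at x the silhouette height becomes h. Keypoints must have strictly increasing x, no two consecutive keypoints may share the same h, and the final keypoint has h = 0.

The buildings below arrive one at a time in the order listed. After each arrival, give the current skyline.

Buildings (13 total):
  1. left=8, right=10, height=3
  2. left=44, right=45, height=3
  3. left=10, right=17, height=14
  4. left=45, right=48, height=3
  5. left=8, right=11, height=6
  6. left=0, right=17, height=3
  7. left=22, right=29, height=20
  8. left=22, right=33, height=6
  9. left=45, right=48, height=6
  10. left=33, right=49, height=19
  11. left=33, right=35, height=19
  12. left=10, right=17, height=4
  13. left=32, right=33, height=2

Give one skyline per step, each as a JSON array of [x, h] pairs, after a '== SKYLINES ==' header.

== SKYLINES ==
[[8,3],[10,0]]
[[8,3],[10,0],[44,3],[45,0]]
[[8,3],[10,14],[17,0],[44,3],[45,0]]
[[8,3],[10,14],[17,0],[44,3],[48,0]]
[[8,6],[10,14],[17,0],[44,3],[48,0]]
[[0,3],[8,6],[10,14],[17,0],[44,3],[48,0]]
[[0,3],[8,6],[10,14],[17,0],[22,20],[29,0],[44,3],[48,0]]
[[0,3],[8,6],[10,14],[17,0],[22,20],[29,6],[33,0],[44,3],[48,0]]
[[0,3],[8,6],[10,14],[17,0],[22,20],[29,6],[33,0],[44,3],[45,6],[48,0]]
[[0,3],[8,6],[10,14],[17,0],[22,20],[29,6],[33,19],[49,0]]
[[0,3],[8,6],[10,14],[17,0],[22,20],[29,6],[33,19],[49,0]]
[[0,3],[8,6],[10,14],[17,0],[22,20],[29,6],[33,19],[49,0]]
[[0,3],[8,6],[10,14],[17,0],[22,20],[29,6],[33,19],[49,0]]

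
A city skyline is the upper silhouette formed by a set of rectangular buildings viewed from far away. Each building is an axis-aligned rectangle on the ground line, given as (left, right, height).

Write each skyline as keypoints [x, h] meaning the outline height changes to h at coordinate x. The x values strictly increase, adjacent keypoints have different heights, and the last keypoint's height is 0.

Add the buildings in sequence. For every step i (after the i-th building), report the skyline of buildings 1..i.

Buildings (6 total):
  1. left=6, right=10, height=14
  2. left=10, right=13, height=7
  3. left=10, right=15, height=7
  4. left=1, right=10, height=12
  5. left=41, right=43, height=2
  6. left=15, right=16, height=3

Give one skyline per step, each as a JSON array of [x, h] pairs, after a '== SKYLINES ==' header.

== SKYLINES ==
[[6,14],[10,0]]
[[6,14],[10,7],[13,0]]
[[6,14],[10,7],[15,0]]
[[1,12],[6,14],[10,7],[15,0]]
[[1,12],[6,14],[10,7],[15,0],[41,2],[43,0]]
[[1,12],[6,14],[10,7],[15,3],[16,0],[41,2],[43,0]]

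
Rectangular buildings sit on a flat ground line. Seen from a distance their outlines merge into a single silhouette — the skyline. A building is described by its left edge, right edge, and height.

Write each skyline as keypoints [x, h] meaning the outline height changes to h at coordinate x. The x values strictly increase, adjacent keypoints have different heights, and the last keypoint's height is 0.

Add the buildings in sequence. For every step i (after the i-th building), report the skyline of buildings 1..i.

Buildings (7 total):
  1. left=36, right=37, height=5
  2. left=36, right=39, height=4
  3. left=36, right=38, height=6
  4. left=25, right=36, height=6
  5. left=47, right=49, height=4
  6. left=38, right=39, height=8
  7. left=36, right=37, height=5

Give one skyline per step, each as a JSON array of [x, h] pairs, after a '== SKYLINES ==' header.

== SKYLINES ==
[[36,5],[37,0]]
[[36,5],[37,4],[39,0]]
[[36,6],[38,4],[39,0]]
[[25,6],[38,4],[39,0]]
[[25,6],[38,4],[39,0],[47,4],[49,0]]
[[25,6],[38,8],[39,0],[47,4],[49,0]]
[[25,6],[38,8],[39,0],[47,4],[49,0]]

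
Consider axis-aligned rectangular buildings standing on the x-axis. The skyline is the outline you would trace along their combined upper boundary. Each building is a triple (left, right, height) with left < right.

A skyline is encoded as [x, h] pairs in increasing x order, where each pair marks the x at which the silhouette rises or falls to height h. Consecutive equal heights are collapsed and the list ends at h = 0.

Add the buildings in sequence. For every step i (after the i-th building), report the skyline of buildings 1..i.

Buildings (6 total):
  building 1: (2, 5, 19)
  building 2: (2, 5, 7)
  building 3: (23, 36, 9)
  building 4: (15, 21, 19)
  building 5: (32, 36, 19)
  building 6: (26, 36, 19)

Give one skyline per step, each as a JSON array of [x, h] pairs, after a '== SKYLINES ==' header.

== SKYLINES ==
[[2,19],[5,0]]
[[2,19],[5,0]]
[[2,19],[5,0],[23,9],[36,0]]
[[2,19],[5,0],[15,19],[21,0],[23,9],[36,0]]
[[2,19],[5,0],[15,19],[21,0],[23,9],[32,19],[36,0]]
[[2,19],[5,0],[15,19],[21,0],[23,9],[26,19],[36,0]]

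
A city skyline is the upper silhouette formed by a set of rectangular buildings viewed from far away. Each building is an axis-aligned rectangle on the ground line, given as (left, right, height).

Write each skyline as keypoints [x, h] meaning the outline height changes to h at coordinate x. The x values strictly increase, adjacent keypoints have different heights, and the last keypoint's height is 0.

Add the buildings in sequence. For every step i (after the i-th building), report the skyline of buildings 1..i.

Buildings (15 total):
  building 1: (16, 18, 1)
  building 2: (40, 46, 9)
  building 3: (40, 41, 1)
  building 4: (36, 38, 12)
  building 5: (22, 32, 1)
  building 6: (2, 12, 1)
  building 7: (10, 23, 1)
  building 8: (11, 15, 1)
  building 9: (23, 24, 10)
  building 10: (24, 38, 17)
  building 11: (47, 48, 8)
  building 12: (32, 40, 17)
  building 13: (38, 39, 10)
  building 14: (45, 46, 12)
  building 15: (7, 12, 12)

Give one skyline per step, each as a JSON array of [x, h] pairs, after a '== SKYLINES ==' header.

== SKYLINES ==
[[16,1],[18,0]]
[[16,1],[18,0],[40,9],[46,0]]
[[16,1],[18,0],[40,9],[46,0]]
[[16,1],[18,0],[36,12],[38,0],[40,9],[46,0]]
[[16,1],[18,0],[22,1],[32,0],[36,12],[38,0],[40,9],[46,0]]
[[2,1],[12,0],[16,1],[18,0],[22,1],[32,0],[36,12],[38,0],[40,9],[46,0]]
[[2,1],[32,0],[36,12],[38,0],[40,9],[46,0]]
[[2,1],[32,0],[36,12],[38,0],[40,9],[46,0]]
[[2,1],[23,10],[24,1],[32,0],[36,12],[38,0],[40,9],[46,0]]
[[2,1],[23,10],[24,17],[38,0],[40,9],[46,0]]
[[2,1],[23,10],[24,17],[38,0],[40,9],[46,0],[47,8],[48,0]]
[[2,1],[23,10],[24,17],[40,9],[46,0],[47,8],[48,0]]
[[2,1],[23,10],[24,17],[40,9],[46,0],[47,8],[48,0]]
[[2,1],[23,10],[24,17],[40,9],[45,12],[46,0],[47,8],[48,0]]
[[2,1],[7,12],[12,1],[23,10],[24,17],[40,9],[45,12],[46,0],[47,8],[48,0]]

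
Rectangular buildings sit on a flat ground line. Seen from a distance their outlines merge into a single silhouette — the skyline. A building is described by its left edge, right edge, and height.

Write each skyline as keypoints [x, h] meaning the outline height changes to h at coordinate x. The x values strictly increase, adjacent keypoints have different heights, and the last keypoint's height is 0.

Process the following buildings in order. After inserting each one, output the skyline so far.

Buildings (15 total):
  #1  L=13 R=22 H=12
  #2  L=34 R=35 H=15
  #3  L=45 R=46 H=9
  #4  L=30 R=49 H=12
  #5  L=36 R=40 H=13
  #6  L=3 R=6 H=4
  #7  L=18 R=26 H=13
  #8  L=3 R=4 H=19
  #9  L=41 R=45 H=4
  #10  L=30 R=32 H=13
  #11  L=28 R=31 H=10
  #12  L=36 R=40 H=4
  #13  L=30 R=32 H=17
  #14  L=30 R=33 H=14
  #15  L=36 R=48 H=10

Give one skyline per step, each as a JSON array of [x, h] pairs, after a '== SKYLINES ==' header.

== SKYLINES ==
[[13,12],[22,0]]
[[13,12],[22,0],[34,15],[35,0]]
[[13,12],[22,0],[34,15],[35,0],[45,9],[46,0]]
[[13,12],[22,0],[30,12],[34,15],[35,12],[49,0]]
[[13,12],[22,0],[30,12],[34,15],[35,12],[36,13],[40,12],[49,0]]
[[3,4],[6,0],[13,12],[22,0],[30,12],[34,15],[35,12],[36,13],[40,12],[49,0]]
[[3,4],[6,0],[13,12],[18,13],[26,0],[30,12],[34,15],[35,12],[36,13],[40,12],[49,0]]
[[3,19],[4,4],[6,0],[13,12],[18,13],[26,0],[30,12],[34,15],[35,12],[36,13],[40,12],[49,0]]
[[3,19],[4,4],[6,0],[13,12],[18,13],[26,0],[30,12],[34,15],[35,12],[36,13],[40,12],[49,0]]
[[3,19],[4,4],[6,0],[13,12],[18,13],[26,0],[30,13],[32,12],[34,15],[35,12],[36,13],[40,12],[49,0]]
[[3,19],[4,4],[6,0],[13,12],[18,13],[26,0],[28,10],[30,13],[32,12],[34,15],[35,12],[36,13],[40,12],[49,0]]
[[3,19],[4,4],[6,0],[13,12],[18,13],[26,0],[28,10],[30,13],[32,12],[34,15],[35,12],[36,13],[40,12],[49,0]]
[[3,19],[4,4],[6,0],[13,12],[18,13],[26,0],[28,10],[30,17],[32,12],[34,15],[35,12],[36,13],[40,12],[49,0]]
[[3,19],[4,4],[6,0],[13,12],[18,13],[26,0],[28,10],[30,17],[32,14],[33,12],[34,15],[35,12],[36,13],[40,12],[49,0]]
[[3,19],[4,4],[6,0],[13,12],[18,13],[26,0],[28,10],[30,17],[32,14],[33,12],[34,15],[35,12],[36,13],[40,12],[49,0]]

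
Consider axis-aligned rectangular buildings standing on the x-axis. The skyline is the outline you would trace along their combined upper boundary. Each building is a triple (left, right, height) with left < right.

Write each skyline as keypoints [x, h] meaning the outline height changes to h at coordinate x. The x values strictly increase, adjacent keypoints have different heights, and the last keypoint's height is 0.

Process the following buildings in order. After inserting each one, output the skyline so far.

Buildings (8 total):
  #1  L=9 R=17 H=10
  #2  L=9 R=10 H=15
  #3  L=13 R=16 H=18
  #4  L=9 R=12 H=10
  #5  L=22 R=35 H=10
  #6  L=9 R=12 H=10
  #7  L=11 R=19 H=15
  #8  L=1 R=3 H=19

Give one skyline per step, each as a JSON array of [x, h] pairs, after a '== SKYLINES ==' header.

== SKYLINES ==
[[9,10],[17,0]]
[[9,15],[10,10],[17,0]]
[[9,15],[10,10],[13,18],[16,10],[17,0]]
[[9,15],[10,10],[13,18],[16,10],[17,0]]
[[9,15],[10,10],[13,18],[16,10],[17,0],[22,10],[35,0]]
[[9,15],[10,10],[13,18],[16,10],[17,0],[22,10],[35,0]]
[[9,15],[10,10],[11,15],[13,18],[16,15],[19,0],[22,10],[35,0]]
[[1,19],[3,0],[9,15],[10,10],[11,15],[13,18],[16,15],[19,0],[22,10],[35,0]]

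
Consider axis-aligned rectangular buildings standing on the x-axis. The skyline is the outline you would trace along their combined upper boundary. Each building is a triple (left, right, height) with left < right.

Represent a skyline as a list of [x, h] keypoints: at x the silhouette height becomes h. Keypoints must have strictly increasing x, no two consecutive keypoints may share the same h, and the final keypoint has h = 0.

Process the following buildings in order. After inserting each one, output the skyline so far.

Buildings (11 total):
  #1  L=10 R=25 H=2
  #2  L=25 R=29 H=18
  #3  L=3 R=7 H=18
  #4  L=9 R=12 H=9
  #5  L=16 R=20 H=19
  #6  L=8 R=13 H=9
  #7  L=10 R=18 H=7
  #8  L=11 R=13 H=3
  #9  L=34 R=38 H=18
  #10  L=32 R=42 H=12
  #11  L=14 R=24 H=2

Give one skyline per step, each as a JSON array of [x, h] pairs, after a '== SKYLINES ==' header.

== SKYLINES ==
[[10,2],[25,0]]
[[10,2],[25,18],[29,0]]
[[3,18],[7,0],[10,2],[25,18],[29,0]]
[[3,18],[7,0],[9,9],[12,2],[25,18],[29,0]]
[[3,18],[7,0],[9,9],[12,2],[16,19],[20,2],[25,18],[29,0]]
[[3,18],[7,0],[8,9],[13,2],[16,19],[20,2],[25,18],[29,0]]
[[3,18],[7,0],[8,9],[13,7],[16,19],[20,2],[25,18],[29,0]]
[[3,18],[7,0],[8,9],[13,7],[16,19],[20,2],[25,18],[29,0]]
[[3,18],[7,0],[8,9],[13,7],[16,19],[20,2],[25,18],[29,0],[34,18],[38,0]]
[[3,18],[7,0],[8,9],[13,7],[16,19],[20,2],[25,18],[29,0],[32,12],[34,18],[38,12],[42,0]]
[[3,18],[7,0],[8,9],[13,7],[16,19],[20,2],[25,18],[29,0],[32,12],[34,18],[38,12],[42,0]]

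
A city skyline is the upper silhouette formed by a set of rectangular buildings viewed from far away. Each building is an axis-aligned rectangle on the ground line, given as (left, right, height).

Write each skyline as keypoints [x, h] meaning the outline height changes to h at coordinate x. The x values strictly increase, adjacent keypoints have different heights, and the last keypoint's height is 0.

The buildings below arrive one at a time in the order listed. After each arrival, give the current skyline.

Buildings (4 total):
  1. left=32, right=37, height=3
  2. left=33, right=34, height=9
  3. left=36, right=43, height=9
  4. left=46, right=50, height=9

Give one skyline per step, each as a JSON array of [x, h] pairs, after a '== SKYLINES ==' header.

== SKYLINES ==
[[32,3],[37,0]]
[[32,3],[33,9],[34,3],[37,0]]
[[32,3],[33,9],[34,3],[36,9],[43,0]]
[[32,3],[33,9],[34,3],[36,9],[43,0],[46,9],[50,0]]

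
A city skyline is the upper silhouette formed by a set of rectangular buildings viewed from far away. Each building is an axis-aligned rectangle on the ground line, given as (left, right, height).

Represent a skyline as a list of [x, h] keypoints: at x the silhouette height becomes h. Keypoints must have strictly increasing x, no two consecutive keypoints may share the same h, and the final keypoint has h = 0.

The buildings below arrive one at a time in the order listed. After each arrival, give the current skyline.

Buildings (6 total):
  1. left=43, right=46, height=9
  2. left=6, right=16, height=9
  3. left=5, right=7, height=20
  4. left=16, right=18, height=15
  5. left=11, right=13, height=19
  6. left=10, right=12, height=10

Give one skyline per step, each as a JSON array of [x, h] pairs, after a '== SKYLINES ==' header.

== SKYLINES ==
[[43,9],[46,0]]
[[6,9],[16,0],[43,9],[46,0]]
[[5,20],[7,9],[16,0],[43,9],[46,0]]
[[5,20],[7,9],[16,15],[18,0],[43,9],[46,0]]
[[5,20],[7,9],[11,19],[13,9],[16,15],[18,0],[43,9],[46,0]]
[[5,20],[7,9],[10,10],[11,19],[13,9],[16,15],[18,0],[43,9],[46,0]]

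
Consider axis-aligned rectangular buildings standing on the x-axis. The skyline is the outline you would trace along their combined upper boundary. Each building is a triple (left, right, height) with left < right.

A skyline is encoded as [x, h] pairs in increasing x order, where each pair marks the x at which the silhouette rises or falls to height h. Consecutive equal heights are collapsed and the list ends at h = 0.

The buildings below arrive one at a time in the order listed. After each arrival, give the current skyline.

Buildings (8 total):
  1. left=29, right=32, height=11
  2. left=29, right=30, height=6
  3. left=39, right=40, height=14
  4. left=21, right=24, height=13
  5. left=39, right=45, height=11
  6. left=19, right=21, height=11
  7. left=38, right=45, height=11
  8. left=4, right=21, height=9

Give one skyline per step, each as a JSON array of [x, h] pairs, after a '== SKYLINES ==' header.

== SKYLINES ==
[[29,11],[32,0]]
[[29,11],[32,0]]
[[29,11],[32,0],[39,14],[40,0]]
[[21,13],[24,0],[29,11],[32,0],[39,14],[40,0]]
[[21,13],[24,0],[29,11],[32,0],[39,14],[40,11],[45,0]]
[[19,11],[21,13],[24,0],[29,11],[32,0],[39,14],[40,11],[45,0]]
[[19,11],[21,13],[24,0],[29,11],[32,0],[38,11],[39,14],[40,11],[45,0]]
[[4,9],[19,11],[21,13],[24,0],[29,11],[32,0],[38,11],[39,14],[40,11],[45,0]]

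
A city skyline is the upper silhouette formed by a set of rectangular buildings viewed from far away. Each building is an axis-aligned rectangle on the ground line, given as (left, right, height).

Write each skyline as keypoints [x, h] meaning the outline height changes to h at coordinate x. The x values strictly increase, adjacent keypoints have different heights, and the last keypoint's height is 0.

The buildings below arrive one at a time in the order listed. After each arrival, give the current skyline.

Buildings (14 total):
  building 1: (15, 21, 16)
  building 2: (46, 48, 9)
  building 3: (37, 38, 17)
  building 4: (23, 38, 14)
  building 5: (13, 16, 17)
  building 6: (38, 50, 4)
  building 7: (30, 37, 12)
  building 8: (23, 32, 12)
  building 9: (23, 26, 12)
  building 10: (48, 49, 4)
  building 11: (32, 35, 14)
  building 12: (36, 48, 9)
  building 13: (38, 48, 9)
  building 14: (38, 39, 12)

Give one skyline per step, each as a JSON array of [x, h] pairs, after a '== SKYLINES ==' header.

== SKYLINES ==
[[15,16],[21,0]]
[[15,16],[21,0],[46,9],[48,0]]
[[15,16],[21,0],[37,17],[38,0],[46,9],[48,0]]
[[15,16],[21,0],[23,14],[37,17],[38,0],[46,9],[48,0]]
[[13,17],[16,16],[21,0],[23,14],[37,17],[38,0],[46,9],[48,0]]
[[13,17],[16,16],[21,0],[23,14],[37,17],[38,4],[46,9],[48,4],[50,0]]
[[13,17],[16,16],[21,0],[23,14],[37,17],[38,4],[46,9],[48,4],[50,0]]
[[13,17],[16,16],[21,0],[23,14],[37,17],[38,4],[46,9],[48,4],[50,0]]
[[13,17],[16,16],[21,0],[23,14],[37,17],[38,4],[46,9],[48,4],[50,0]]
[[13,17],[16,16],[21,0],[23,14],[37,17],[38,4],[46,9],[48,4],[50,0]]
[[13,17],[16,16],[21,0],[23,14],[37,17],[38,4],[46,9],[48,4],[50,0]]
[[13,17],[16,16],[21,0],[23,14],[37,17],[38,9],[48,4],[50,0]]
[[13,17],[16,16],[21,0],[23,14],[37,17],[38,9],[48,4],[50,0]]
[[13,17],[16,16],[21,0],[23,14],[37,17],[38,12],[39,9],[48,4],[50,0]]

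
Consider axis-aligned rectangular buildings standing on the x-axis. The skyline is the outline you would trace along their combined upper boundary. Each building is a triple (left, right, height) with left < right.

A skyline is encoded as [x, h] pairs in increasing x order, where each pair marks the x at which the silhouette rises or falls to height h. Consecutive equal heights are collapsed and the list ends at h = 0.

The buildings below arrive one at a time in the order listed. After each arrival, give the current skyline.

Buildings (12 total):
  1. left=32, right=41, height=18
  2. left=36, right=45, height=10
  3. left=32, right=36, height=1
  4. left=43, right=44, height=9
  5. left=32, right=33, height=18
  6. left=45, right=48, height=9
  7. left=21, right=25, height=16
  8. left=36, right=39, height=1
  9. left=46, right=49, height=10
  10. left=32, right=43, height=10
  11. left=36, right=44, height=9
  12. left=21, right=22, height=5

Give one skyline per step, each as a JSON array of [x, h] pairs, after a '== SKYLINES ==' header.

== SKYLINES ==
[[32,18],[41,0]]
[[32,18],[41,10],[45,0]]
[[32,18],[41,10],[45,0]]
[[32,18],[41,10],[45,0]]
[[32,18],[41,10],[45,0]]
[[32,18],[41,10],[45,9],[48,0]]
[[21,16],[25,0],[32,18],[41,10],[45,9],[48,0]]
[[21,16],[25,0],[32,18],[41,10],[45,9],[48,0]]
[[21,16],[25,0],[32,18],[41,10],[45,9],[46,10],[49,0]]
[[21,16],[25,0],[32,18],[41,10],[45,9],[46,10],[49,0]]
[[21,16],[25,0],[32,18],[41,10],[45,9],[46,10],[49,0]]
[[21,16],[25,0],[32,18],[41,10],[45,9],[46,10],[49,0]]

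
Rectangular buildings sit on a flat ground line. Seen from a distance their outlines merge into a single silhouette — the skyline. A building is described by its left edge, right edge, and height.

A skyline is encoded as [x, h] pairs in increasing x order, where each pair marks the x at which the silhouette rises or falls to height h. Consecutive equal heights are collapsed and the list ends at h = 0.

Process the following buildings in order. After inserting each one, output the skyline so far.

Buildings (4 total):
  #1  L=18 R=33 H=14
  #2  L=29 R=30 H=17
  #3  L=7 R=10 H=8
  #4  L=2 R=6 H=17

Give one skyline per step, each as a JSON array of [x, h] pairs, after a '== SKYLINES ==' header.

== SKYLINES ==
[[18,14],[33,0]]
[[18,14],[29,17],[30,14],[33,0]]
[[7,8],[10,0],[18,14],[29,17],[30,14],[33,0]]
[[2,17],[6,0],[7,8],[10,0],[18,14],[29,17],[30,14],[33,0]]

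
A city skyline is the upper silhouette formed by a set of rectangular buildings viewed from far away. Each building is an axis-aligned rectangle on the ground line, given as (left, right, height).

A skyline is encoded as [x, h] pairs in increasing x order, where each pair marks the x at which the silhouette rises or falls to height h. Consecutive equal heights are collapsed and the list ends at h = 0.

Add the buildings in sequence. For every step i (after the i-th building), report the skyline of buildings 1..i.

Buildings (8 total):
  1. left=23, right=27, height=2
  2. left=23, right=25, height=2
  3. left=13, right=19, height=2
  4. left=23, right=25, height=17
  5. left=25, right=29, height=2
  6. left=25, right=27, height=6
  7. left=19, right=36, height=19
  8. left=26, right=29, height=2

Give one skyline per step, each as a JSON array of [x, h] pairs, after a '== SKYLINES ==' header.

== SKYLINES ==
[[23,2],[27,0]]
[[23,2],[27,0]]
[[13,2],[19,0],[23,2],[27,0]]
[[13,2],[19,0],[23,17],[25,2],[27,0]]
[[13,2],[19,0],[23,17],[25,2],[29,0]]
[[13,2],[19,0],[23,17],[25,6],[27,2],[29,0]]
[[13,2],[19,19],[36,0]]
[[13,2],[19,19],[36,0]]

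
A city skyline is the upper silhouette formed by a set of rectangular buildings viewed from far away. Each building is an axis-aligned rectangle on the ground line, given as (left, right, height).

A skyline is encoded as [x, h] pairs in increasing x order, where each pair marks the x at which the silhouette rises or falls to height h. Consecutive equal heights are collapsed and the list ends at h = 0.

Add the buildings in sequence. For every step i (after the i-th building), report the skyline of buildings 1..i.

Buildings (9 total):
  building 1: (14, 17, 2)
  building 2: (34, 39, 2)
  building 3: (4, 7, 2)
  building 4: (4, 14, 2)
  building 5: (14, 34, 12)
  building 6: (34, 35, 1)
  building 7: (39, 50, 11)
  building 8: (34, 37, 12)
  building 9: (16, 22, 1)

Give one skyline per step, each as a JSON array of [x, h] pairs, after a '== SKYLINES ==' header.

== SKYLINES ==
[[14,2],[17,0]]
[[14,2],[17,0],[34,2],[39,0]]
[[4,2],[7,0],[14,2],[17,0],[34,2],[39,0]]
[[4,2],[17,0],[34,2],[39,0]]
[[4,2],[14,12],[34,2],[39,0]]
[[4,2],[14,12],[34,2],[39,0]]
[[4,2],[14,12],[34,2],[39,11],[50,0]]
[[4,2],[14,12],[37,2],[39,11],[50,0]]
[[4,2],[14,12],[37,2],[39,11],[50,0]]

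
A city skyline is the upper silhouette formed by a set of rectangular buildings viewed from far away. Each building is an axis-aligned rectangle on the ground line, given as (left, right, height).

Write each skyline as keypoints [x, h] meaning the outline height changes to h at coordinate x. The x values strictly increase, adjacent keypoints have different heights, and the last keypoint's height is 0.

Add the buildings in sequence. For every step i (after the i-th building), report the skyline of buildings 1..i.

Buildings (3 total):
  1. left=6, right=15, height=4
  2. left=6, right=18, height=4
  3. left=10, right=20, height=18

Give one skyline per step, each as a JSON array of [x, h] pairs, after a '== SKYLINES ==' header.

== SKYLINES ==
[[6,4],[15,0]]
[[6,4],[18,0]]
[[6,4],[10,18],[20,0]]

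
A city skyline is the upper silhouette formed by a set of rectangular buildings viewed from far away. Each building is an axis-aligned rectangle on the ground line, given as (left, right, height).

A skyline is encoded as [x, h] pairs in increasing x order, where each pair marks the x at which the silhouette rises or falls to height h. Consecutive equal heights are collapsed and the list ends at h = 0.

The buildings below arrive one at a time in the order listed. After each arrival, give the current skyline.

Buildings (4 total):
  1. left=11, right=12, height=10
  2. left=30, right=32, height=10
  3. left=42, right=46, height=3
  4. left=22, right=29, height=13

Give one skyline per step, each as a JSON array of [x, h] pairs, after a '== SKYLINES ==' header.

== SKYLINES ==
[[11,10],[12,0]]
[[11,10],[12,0],[30,10],[32,0]]
[[11,10],[12,0],[30,10],[32,0],[42,3],[46,0]]
[[11,10],[12,0],[22,13],[29,0],[30,10],[32,0],[42,3],[46,0]]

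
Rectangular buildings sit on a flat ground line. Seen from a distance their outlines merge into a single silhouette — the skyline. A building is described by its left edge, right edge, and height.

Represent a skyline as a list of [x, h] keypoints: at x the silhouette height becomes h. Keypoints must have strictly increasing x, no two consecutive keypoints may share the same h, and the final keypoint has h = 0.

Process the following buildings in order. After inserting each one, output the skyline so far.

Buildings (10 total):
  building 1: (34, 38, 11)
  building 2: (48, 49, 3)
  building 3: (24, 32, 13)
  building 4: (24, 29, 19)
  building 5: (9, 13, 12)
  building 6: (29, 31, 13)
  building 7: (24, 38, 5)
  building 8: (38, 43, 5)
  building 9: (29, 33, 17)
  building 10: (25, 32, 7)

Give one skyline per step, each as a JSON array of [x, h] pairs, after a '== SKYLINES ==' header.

== SKYLINES ==
[[34,11],[38,0]]
[[34,11],[38,0],[48,3],[49,0]]
[[24,13],[32,0],[34,11],[38,0],[48,3],[49,0]]
[[24,19],[29,13],[32,0],[34,11],[38,0],[48,3],[49,0]]
[[9,12],[13,0],[24,19],[29,13],[32,0],[34,11],[38,0],[48,3],[49,0]]
[[9,12],[13,0],[24,19],[29,13],[32,0],[34,11],[38,0],[48,3],[49,0]]
[[9,12],[13,0],[24,19],[29,13],[32,5],[34,11],[38,0],[48,3],[49,0]]
[[9,12],[13,0],[24,19],[29,13],[32,5],[34,11],[38,5],[43,0],[48,3],[49,0]]
[[9,12],[13,0],[24,19],[29,17],[33,5],[34,11],[38,5],[43,0],[48,3],[49,0]]
[[9,12],[13,0],[24,19],[29,17],[33,5],[34,11],[38,5],[43,0],[48,3],[49,0]]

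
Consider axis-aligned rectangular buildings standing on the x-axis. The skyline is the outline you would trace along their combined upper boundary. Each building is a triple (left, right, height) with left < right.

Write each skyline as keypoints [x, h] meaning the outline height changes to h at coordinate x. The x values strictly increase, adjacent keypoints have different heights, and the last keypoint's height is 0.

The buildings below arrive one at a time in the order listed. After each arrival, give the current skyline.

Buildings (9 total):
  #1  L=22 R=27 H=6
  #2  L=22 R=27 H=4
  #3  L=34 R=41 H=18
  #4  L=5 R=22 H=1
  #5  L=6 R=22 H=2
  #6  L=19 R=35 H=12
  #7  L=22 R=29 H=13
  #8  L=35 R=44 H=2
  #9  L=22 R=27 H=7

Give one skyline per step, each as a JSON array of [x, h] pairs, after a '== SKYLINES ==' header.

== SKYLINES ==
[[22,6],[27,0]]
[[22,6],[27,0]]
[[22,6],[27,0],[34,18],[41,0]]
[[5,1],[22,6],[27,0],[34,18],[41,0]]
[[5,1],[6,2],[22,6],[27,0],[34,18],[41,0]]
[[5,1],[6,2],[19,12],[34,18],[41,0]]
[[5,1],[6,2],[19,12],[22,13],[29,12],[34,18],[41,0]]
[[5,1],[6,2],[19,12],[22,13],[29,12],[34,18],[41,2],[44,0]]
[[5,1],[6,2],[19,12],[22,13],[29,12],[34,18],[41,2],[44,0]]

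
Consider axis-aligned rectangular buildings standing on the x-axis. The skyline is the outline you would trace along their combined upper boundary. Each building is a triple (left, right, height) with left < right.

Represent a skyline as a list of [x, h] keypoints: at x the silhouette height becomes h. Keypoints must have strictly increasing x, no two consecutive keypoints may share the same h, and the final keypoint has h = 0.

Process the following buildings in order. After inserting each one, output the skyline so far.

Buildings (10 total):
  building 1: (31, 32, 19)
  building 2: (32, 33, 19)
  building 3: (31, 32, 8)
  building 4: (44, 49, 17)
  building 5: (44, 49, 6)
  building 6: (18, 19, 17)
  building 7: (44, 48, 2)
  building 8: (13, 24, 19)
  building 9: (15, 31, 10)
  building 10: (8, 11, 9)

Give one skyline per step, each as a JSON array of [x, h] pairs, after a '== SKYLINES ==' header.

== SKYLINES ==
[[31,19],[32,0]]
[[31,19],[33,0]]
[[31,19],[33,0]]
[[31,19],[33,0],[44,17],[49,0]]
[[31,19],[33,0],[44,17],[49,0]]
[[18,17],[19,0],[31,19],[33,0],[44,17],[49,0]]
[[18,17],[19,0],[31,19],[33,0],[44,17],[49,0]]
[[13,19],[24,0],[31,19],[33,0],[44,17],[49,0]]
[[13,19],[24,10],[31,19],[33,0],[44,17],[49,0]]
[[8,9],[11,0],[13,19],[24,10],[31,19],[33,0],[44,17],[49,0]]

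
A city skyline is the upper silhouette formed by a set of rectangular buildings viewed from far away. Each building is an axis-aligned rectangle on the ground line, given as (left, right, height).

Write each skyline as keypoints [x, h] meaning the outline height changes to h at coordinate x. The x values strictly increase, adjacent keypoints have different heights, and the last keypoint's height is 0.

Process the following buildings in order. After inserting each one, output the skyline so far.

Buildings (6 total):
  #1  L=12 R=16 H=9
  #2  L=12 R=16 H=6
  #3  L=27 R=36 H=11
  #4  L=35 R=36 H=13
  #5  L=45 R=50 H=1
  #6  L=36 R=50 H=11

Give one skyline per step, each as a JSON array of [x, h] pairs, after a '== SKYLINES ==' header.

== SKYLINES ==
[[12,9],[16,0]]
[[12,9],[16,0]]
[[12,9],[16,0],[27,11],[36,0]]
[[12,9],[16,0],[27,11],[35,13],[36,0]]
[[12,9],[16,0],[27,11],[35,13],[36,0],[45,1],[50,0]]
[[12,9],[16,0],[27,11],[35,13],[36,11],[50,0]]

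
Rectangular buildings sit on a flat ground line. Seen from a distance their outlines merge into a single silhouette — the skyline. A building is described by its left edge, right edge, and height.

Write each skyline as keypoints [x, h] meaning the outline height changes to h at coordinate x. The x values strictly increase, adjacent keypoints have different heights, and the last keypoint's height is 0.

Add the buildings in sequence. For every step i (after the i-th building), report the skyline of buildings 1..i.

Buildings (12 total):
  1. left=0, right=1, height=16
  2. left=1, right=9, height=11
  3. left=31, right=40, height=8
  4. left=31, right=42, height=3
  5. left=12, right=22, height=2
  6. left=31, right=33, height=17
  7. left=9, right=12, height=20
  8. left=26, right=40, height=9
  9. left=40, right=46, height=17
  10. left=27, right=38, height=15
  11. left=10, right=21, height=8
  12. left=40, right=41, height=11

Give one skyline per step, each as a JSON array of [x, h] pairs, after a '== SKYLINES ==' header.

== SKYLINES ==
[[0,16],[1,0]]
[[0,16],[1,11],[9,0]]
[[0,16],[1,11],[9,0],[31,8],[40,0]]
[[0,16],[1,11],[9,0],[31,8],[40,3],[42,0]]
[[0,16],[1,11],[9,0],[12,2],[22,0],[31,8],[40,3],[42,0]]
[[0,16],[1,11],[9,0],[12,2],[22,0],[31,17],[33,8],[40,3],[42,0]]
[[0,16],[1,11],[9,20],[12,2],[22,0],[31,17],[33,8],[40,3],[42,0]]
[[0,16],[1,11],[9,20],[12,2],[22,0],[26,9],[31,17],[33,9],[40,3],[42,0]]
[[0,16],[1,11],[9,20],[12,2],[22,0],[26,9],[31,17],[33,9],[40,17],[46,0]]
[[0,16],[1,11],[9,20],[12,2],[22,0],[26,9],[27,15],[31,17],[33,15],[38,9],[40,17],[46,0]]
[[0,16],[1,11],[9,20],[12,8],[21,2],[22,0],[26,9],[27,15],[31,17],[33,15],[38,9],[40,17],[46,0]]
[[0,16],[1,11],[9,20],[12,8],[21,2],[22,0],[26,9],[27,15],[31,17],[33,15],[38,9],[40,17],[46,0]]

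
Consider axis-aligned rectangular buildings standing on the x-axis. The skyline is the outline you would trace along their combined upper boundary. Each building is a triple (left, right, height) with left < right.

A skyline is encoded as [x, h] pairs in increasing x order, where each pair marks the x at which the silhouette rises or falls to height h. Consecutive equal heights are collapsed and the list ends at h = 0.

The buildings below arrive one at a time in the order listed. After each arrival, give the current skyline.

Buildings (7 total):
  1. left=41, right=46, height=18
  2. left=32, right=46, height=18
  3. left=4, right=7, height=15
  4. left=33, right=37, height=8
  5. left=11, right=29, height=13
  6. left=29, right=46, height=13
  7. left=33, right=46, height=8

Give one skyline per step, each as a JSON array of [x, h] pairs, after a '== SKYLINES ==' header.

== SKYLINES ==
[[41,18],[46,0]]
[[32,18],[46,0]]
[[4,15],[7,0],[32,18],[46,0]]
[[4,15],[7,0],[32,18],[46,0]]
[[4,15],[7,0],[11,13],[29,0],[32,18],[46,0]]
[[4,15],[7,0],[11,13],[32,18],[46,0]]
[[4,15],[7,0],[11,13],[32,18],[46,0]]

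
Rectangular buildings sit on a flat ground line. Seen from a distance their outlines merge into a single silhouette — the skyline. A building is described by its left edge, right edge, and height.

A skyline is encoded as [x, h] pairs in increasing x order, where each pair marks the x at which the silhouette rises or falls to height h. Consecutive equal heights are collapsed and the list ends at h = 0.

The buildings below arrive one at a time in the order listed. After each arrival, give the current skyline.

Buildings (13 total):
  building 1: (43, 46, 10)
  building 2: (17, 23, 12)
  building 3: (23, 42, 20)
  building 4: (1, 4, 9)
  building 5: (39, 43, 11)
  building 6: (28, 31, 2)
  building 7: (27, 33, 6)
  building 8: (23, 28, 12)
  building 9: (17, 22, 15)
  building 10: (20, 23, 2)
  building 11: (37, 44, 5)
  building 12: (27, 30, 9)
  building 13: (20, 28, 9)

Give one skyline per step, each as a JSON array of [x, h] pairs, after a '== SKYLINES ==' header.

== SKYLINES ==
[[43,10],[46,0]]
[[17,12],[23,0],[43,10],[46,0]]
[[17,12],[23,20],[42,0],[43,10],[46,0]]
[[1,9],[4,0],[17,12],[23,20],[42,0],[43,10],[46,0]]
[[1,9],[4,0],[17,12],[23,20],[42,11],[43,10],[46,0]]
[[1,9],[4,0],[17,12],[23,20],[42,11],[43,10],[46,0]]
[[1,9],[4,0],[17,12],[23,20],[42,11],[43,10],[46,0]]
[[1,9],[4,0],[17,12],[23,20],[42,11],[43,10],[46,0]]
[[1,9],[4,0],[17,15],[22,12],[23,20],[42,11],[43,10],[46,0]]
[[1,9],[4,0],[17,15],[22,12],[23,20],[42,11],[43,10],[46,0]]
[[1,9],[4,0],[17,15],[22,12],[23,20],[42,11],[43,10],[46,0]]
[[1,9],[4,0],[17,15],[22,12],[23,20],[42,11],[43,10],[46,0]]
[[1,9],[4,0],[17,15],[22,12],[23,20],[42,11],[43,10],[46,0]]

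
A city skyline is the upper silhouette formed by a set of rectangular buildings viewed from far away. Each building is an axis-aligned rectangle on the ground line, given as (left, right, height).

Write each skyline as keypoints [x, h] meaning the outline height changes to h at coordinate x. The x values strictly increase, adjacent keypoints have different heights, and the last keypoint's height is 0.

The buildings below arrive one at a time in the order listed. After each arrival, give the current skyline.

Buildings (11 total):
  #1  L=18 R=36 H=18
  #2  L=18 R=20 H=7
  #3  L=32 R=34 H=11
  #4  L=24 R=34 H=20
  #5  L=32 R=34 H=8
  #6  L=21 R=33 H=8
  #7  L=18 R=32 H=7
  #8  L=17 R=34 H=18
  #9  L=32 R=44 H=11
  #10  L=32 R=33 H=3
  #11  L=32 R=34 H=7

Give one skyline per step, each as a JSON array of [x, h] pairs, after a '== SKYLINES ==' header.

== SKYLINES ==
[[18,18],[36,0]]
[[18,18],[36,0]]
[[18,18],[36,0]]
[[18,18],[24,20],[34,18],[36,0]]
[[18,18],[24,20],[34,18],[36,0]]
[[18,18],[24,20],[34,18],[36,0]]
[[18,18],[24,20],[34,18],[36,0]]
[[17,18],[24,20],[34,18],[36,0]]
[[17,18],[24,20],[34,18],[36,11],[44,0]]
[[17,18],[24,20],[34,18],[36,11],[44,0]]
[[17,18],[24,20],[34,18],[36,11],[44,0]]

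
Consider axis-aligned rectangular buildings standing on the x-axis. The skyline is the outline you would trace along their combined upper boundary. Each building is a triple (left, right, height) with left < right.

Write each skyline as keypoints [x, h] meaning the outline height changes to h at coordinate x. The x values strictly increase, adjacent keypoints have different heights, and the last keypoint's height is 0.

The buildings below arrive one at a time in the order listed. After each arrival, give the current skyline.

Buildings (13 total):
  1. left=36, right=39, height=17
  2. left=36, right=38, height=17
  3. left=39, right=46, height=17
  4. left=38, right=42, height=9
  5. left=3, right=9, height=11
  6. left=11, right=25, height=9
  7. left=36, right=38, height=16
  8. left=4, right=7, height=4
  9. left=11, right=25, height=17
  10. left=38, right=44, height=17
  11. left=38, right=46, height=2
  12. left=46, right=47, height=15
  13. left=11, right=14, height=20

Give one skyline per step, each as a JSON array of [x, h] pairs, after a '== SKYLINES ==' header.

== SKYLINES ==
[[36,17],[39,0]]
[[36,17],[39,0]]
[[36,17],[46,0]]
[[36,17],[46,0]]
[[3,11],[9,0],[36,17],[46,0]]
[[3,11],[9,0],[11,9],[25,0],[36,17],[46,0]]
[[3,11],[9,0],[11,9],[25,0],[36,17],[46,0]]
[[3,11],[9,0],[11,9],[25,0],[36,17],[46,0]]
[[3,11],[9,0],[11,17],[25,0],[36,17],[46,0]]
[[3,11],[9,0],[11,17],[25,0],[36,17],[46,0]]
[[3,11],[9,0],[11,17],[25,0],[36,17],[46,0]]
[[3,11],[9,0],[11,17],[25,0],[36,17],[46,15],[47,0]]
[[3,11],[9,0],[11,20],[14,17],[25,0],[36,17],[46,15],[47,0]]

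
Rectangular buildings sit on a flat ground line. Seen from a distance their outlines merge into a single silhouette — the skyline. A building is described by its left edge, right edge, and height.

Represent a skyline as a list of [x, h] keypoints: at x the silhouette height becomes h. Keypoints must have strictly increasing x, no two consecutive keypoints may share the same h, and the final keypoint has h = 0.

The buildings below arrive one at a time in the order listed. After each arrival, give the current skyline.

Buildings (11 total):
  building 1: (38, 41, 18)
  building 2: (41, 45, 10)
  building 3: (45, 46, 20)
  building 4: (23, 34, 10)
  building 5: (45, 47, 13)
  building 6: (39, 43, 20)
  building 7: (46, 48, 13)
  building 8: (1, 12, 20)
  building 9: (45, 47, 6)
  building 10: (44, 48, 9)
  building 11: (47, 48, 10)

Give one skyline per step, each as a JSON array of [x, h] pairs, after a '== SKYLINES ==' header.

== SKYLINES ==
[[38,18],[41,0]]
[[38,18],[41,10],[45,0]]
[[38,18],[41,10],[45,20],[46,0]]
[[23,10],[34,0],[38,18],[41,10],[45,20],[46,0]]
[[23,10],[34,0],[38,18],[41,10],[45,20],[46,13],[47,0]]
[[23,10],[34,0],[38,18],[39,20],[43,10],[45,20],[46,13],[47,0]]
[[23,10],[34,0],[38,18],[39,20],[43,10],[45,20],[46,13],[48,0]]
[[1,20],[12,0],[23,10],[34,0],[38,18],[39,20],[43,10],[45,20],[46,13],[48,0]]
[[1,20],[12,0],[23,10],[34,0],[38,18],[39,20],[43,10],[45,20],[46,13],[48,0]]
[[1,20],[12,0],[23,10],[34,0],[38,18],[39,20],[43,10],[45,20],[46,13],[48,0]]
[[1,20],[12,0],[23,10],[34,0],[38,18],[39,20],[43,10],[45,20],[46,13],[48,0]]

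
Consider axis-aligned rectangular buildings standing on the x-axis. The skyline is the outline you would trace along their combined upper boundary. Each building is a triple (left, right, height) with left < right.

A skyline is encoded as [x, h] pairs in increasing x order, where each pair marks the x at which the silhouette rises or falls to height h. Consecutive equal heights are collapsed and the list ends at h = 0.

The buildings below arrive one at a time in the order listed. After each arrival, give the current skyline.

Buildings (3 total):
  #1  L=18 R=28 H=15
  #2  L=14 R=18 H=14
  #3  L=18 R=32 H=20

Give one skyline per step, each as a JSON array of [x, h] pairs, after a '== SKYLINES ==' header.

== SKYLINES ==
[[18,15],[28,0]]
[[14,14],[18,15],[28,0]]
[[14,14],[18,20],[32,0]]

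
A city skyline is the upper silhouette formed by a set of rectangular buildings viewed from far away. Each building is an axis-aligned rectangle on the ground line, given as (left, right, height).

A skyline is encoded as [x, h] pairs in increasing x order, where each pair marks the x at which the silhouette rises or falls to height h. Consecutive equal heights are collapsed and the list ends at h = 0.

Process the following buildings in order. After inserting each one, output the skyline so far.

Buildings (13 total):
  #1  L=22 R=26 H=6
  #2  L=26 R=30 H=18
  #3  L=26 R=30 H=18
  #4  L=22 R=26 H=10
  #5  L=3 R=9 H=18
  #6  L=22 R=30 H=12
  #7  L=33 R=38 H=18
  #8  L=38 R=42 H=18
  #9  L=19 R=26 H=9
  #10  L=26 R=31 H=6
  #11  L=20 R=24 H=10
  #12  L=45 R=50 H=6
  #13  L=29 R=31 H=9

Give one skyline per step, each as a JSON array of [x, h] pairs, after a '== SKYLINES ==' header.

== SKYLINES ==
[[22,6],[26,0]]
[[22,6],[26,18],[30,0]]
[[22,6],[26,18],[30,0]]
[[22,10],[26,18],[30,0]]
[[3,18],[9,0],[22,10],[26,18],[30,0]]
[[3,18],[9,0],[22,12],[26,18],[30,0]]
[[3,18],[9,0],[22,12],[26,18],[30,0],[33,18],[38,0]]
[[3,18],[9,0],[22,12],[26,18],[30,0],[33,18],[42,0]]
[[3,18],[9,0],[19,9],[22,12],[26,18],[30,0],[33,18],[42,0]]
[[3,18],[9,0],[19,9],[22,12],[26,18],[30,6],[31,0],[33,18],[42,0]]
[[3,18],[9,0],[19,9],[20,10],[22,12],[26,18],[30,6],[31,0],[33,18],[42,0]]
[[3,18],[9,0],[19,9],[20,10],[22,12],[26,18],[30,6],[31,0],[33,18],[42,0],[45,6],[50,0]]
[[3,18],[9,0],[19,9],[20,10],[22,12],[26,18],[30,9],[31,0],[33,18],[42,0],[45,6],[50,0]]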